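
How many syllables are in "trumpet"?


Word: "trumpet"
Syllable breakdown: trum-pet
Counting: 2 parts
= 2 syllables


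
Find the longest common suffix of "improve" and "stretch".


Word 1: "improve"
Word 2: "stretch"
Comparing from end:
  Pos -1: 'e' != 'h' (stop)
LCS = "" (length 0)


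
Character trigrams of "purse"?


Word: "purse" (length 5)
Number of trigrams = 5 - 3 + 1 = 3
  Position 0: "pur"
  Position 1: "urs"
  Position 2: "rse"
Trigrams = "pur", "urs", "rse"


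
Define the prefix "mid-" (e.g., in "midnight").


Prefix: mid-
As in: midnight -> mid- + night
Meaning = middle


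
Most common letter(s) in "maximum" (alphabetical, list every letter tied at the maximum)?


Word: "maximum"
Letter counts:
  'a': 1
  'i': 1
  'm': 3
  'u': 1
  'x': 1
Maximum count = 3
Most frequent = 'm' (3 times each)


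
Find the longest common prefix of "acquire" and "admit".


Word 1: "acquire"
Word 2: "admit"
Comparing from start:
  Pos 0: 'a' == 'a'
  Pos 1: 'c' != 'd' (stop)
LCP = "a" (length 1)


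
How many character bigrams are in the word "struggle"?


Word: "struggle" (length 8)
Number of 2-grams = length - 2 + 1 = 8 - 2 + 1
= 7


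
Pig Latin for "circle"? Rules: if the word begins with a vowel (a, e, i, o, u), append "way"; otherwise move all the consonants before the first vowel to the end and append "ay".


Word: "circle"
Starts with consonant(s) → move to end, add 'ay'
Consonant cluster: "c"
Pig Latin = "irclecay"


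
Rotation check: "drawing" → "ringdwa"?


Word: "drawing", Candidate: "ringdwa"
Method: check if candidate is substring of word+word
"drawingdrawing" contains "ringdwa"? No
Is rotation = No


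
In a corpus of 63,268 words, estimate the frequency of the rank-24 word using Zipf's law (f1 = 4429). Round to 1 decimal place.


Zipf's law: f(r) = f(1) / r
f(1) = 4429
f(24) = 4429 / 24
= 184.5 occurrences


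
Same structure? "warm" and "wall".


Pattern of "warm": [0, 1, 2, 3]
Pattern of "wall": [0, 1, 2, 2]
Patterns do not match
Same pattern = No


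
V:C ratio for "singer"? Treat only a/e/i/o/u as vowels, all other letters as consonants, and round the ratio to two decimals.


Word: "singer"
Vowels (a,e,i,o,u): 2
Consonants: 4
Ratio = 2/4
= 0.50


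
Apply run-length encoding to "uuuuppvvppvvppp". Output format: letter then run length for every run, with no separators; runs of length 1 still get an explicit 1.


String: "uuuuppvvppvvppp"
Scanning for consecutive runs:
  'u' x 4
  'p' x 2
  'v' x 2
  'p' x 2
  'v' x 2
  'p' x 3
RLE = "u4p2v2p2v2p3"


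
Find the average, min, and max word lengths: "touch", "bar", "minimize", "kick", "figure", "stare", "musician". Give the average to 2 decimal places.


Lengths: "touch"=5, "bar"=3, "minimize"=8, "kick"=4, "figure"=6, "stare"=5, "musician"=8
Sum = 39, Count = 7
Average = 39/7 = 5.57
= avg=5.57, min=3, max=8


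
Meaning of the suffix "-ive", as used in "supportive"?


Suffix: -ive
Example: supportive (support + -ive)
Meaning = tending to


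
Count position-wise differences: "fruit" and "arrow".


Comparing character by character (same length = 5):
  Pos 0: 'f' vs 'a' !=
  Pos 1: 'r' vs 'r' =
  Pos 2: 'u' vs 'r' !=
  Pos 3: 'i' vs 'o' !=
  Pos 4: 't' vs 'w' !=
Hamming distance = 4


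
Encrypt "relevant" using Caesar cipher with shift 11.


Word: "relevant"
Shift: 11
Each letter → (letter + shift) mod 26:
  'r' (17) + 11 = 2 → 'c'
  'e' (4) + 11 = 15 → 'p'
  'l' (11) + 11 = 22 → 'w'
  'e' (4) + 11 = 15 → 'p'
  'v' (21) + 11 = 6 → 'g'
  'a' (0) + 11 = 11 → 'l'
  'n' (13) + 11 = 24 → 'y'
  't' (19) + 11 = 4 → 'e'
Result = "cpwpglye"


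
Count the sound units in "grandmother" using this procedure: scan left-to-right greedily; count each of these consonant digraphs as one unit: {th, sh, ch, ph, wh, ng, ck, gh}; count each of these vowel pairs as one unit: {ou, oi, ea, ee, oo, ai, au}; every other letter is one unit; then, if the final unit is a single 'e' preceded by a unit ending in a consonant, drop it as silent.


Word: "grandmother" (11 letters)
Left-to-right scan:
  (1) 'g' (letter)
  (2) 'r' (letter)
  (3) 'a' (letter)
  (4) 'n' (letter)
  (5) 'd' (letter)
  (6) 'm' (letter)
  (7) 'o' (letter)
  (8) 'th' (digraph)
  (9) 'e' (letter)
  (10) 'r' (letter)
Units from scan: 10
Sound units = 10 units


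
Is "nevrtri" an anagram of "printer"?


Word 1: "printer" → sorted: einprrt
Word 2: "nevrtri" → sorted: einrrtv
Same letters? einprrt != einrrtv
Anagram = No


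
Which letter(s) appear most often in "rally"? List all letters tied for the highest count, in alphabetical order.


Word: "rally"
Letter counts:
  'a': 1
  'l': 2
  'r': 1
  'y': 1
Maximum count = 2
Most frequent = 'l' (2 times each)


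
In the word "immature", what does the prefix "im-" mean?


Prefix: im-
Example: immature = im- + mature
Meaning = not / into


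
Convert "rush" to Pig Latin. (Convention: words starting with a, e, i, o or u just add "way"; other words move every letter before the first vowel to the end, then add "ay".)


Word: "rush"
Starts with consonant(s) → move to end, add 'ay'
Consonant cluster: "r"
Pig Latin = "ushray"


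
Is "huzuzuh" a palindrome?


Word: "huzuzuh"
Reversed: "huzuzuh"
Forward == Backward? huzuzuh == huzuzuh
Palindrome = Yes


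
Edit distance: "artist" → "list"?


Word 1: "artist" (length 6)
Word 2: "list" (length 4)
One optimal edit sequence (insert/delete/substitute each cost 1):
  1. delete 'a'  (+1)
  2. delete 'r'  (+1)
  3. substitute 't' -> 'l'  (+1)
  4. keep 'i'
  5. keep 's'
  6. keep 't'
Total edit operations: 3
Edit distance = 3


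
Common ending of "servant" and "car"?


Word 1: "servant"
Word 2: "car"
Comparing from end:
  Pos -1: 't' != 'r' (stop)
LCS = "" (length 0)


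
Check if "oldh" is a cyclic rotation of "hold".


Word: "hold", Candidate: "oldh"
Method: check if candidate is substring of word+word
"holdhold" contains "oldh"? Yes
Is rotation = Yes


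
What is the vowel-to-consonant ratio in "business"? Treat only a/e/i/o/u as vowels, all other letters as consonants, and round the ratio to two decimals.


Word: "business"
Vowels (a,e,i,o,u): 3
Consonants: 5
Ratio = 3/5
= 0.60


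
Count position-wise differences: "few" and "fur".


Comparing character by character (same length = 3):
  Pos 0: 'f' vs 'f' =
  Pos 1: 'e' vs 'u' !=
  Pos 2: 'w' vs 'r' !=
Hamming distance = 2


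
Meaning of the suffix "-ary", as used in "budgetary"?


Suffix: -ary
Example: budgetary (budget + -ary)
Meaning = relating to


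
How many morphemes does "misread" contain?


Word: "misread"
Morphemes: mis- + read
Each morpheme carries meaning
= 2 morphemes


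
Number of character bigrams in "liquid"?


Word: "liquid" (length 6)
Number of 2-grams = length - 2 + 1 = 6 - 2 + 1
= 5


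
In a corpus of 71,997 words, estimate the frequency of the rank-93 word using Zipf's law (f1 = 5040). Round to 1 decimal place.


Zipf's law: f(r) = f(1) / r
f(1) = 5040
f(93) = 5040 / 93
= 54.2 occurrences


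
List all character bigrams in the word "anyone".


Word: "anyone" (length 6)
Number of bigrams = 6 - 2 + 1 = 5
  Position 0: "an"
  Position 1: "ny"
  Position 2: "yo"
  Position 3: "on"
  Position 4: "ne"
Bigrams = "an", "ny", "yo", "on", "ne"


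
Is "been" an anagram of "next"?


Word 1: "next" → sorted: entx
Word 2: "been" → sorted: been
Same letters? entx != been
Anagram = No


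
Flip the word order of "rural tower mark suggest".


Original: "rural tower mark suggest"
Words (1..n): rural | tower | mark | suggest
Reversed (n..1): suggest | mark | tower | rural
Result = "suggest mark tower rural"


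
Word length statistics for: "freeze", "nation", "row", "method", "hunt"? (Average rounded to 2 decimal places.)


Lengths: "freeze"=6, "nation"=6, "row"=3, "method"=6, "hunt"=4
Sum = 25, Count = 5
Average = 25/5 = 5.00
= avg=5.00, min=3, max=6


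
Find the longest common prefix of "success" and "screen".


Word 1: "success"
Word 2: "screen"
Comparing from start:
  Pos 0: 's' == 's'
  Pos 1: 'u' != 'c' (stop)
LCP = "s" (length 1)


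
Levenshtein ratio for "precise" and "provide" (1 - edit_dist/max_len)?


Word 1: "precise" (length 7)
Word 2: "provide" (length 7)
One optimal edit sequence:
  1. keep 'p'
  2. keep 'r'
  3. substitute 'e' -> 'o'  (+1)
  4. substitute 'c' -> 'v'  (+1)
  5. keep 'i'
  6. substitute 's' -> 'd'  (+1)
  7. keep 'e'
Edit distance = 3
Max length = max(7, 7) = 7
Similarity = 1 - 3/7
= 0.5714


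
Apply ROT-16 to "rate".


Word: "rate"
Shift: 16
Each letter → (letter + shift) mod 26:
  'r' (17) + 16 = 7 → 'h'
  'a' (0) + 16 = 16 → 'q'
  't' (19) + 16 = 9 → 'j'
  'e' (4) + 16 = 20 → 'u'
Result = "hqju"


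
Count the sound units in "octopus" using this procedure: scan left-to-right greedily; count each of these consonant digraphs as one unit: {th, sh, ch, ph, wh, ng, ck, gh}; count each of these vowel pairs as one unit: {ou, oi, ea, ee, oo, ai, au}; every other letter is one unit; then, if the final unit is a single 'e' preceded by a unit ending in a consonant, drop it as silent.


Word: "octopus" (7 letters)
Left-to-right scan:
  1. 'o' (letter)
  2. 'c' (letter)
  3. 't' (letter)
  4. 'o' (letter)
  5. 'p' (letter)
  6. 'u' (letter)
  7. 's' (letter)
Units from scan: 7
Sound units = 7 units


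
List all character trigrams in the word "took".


Word: "took" (length 4)
Number of trigrams = 4 - 3 + 1 = 2
  Position 0: "too"
  Position 1: "ook"
Trigrams = "too", "ook"


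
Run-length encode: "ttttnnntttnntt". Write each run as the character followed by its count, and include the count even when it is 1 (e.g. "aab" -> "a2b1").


String: "ttttnnntttnntt"
Scanning for consecutive runs:
  't' x 4
  'n' x 3
  't' x 3
  'n' x 2
  't' x 2
RLE = "t4n3t3n2t2"


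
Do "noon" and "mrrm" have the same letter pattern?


Pattern of "noon": [0, 1, 1, 0]
Pattern of "mrrm": [0, 1, 1, 0]
Patterns match
Same pattern = Yes


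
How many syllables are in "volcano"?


Word: "volcano"
Syllable breakdown: vol / ca / no
Counting: 3 parts
= 3 syllables


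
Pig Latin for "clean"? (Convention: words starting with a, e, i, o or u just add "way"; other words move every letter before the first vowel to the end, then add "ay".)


Word: "clean"
Starts with consonant(s) → move to end, add 'ay'
Consonant cluster: "cl"
Pig Latin = "eanclay"


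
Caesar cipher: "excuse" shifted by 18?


Word: "excuse"
Shift: 18
Each letter → (letter + shift) mod 26:
  'e' (4) + 18 = 22 → 'w'
  'x' (23) + 18 = 15 → 'p'
  'c' (2) + 18 = 20 → 'u'
  'u' (20) + 18 = 12 → 'm'
  's' (18) + 18 = 10 → 'k'
  'e' (4) + 18 = 22 → 'w'
Result = "wpumkw"


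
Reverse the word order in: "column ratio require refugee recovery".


Original: "column ratio require refugee recovery"
Words (1..n): column | ratio | require | refugee | recovery
Reversed (n..1): recovery | refugee | require | ratio | column
Result = "recovery refugee require ratio column"


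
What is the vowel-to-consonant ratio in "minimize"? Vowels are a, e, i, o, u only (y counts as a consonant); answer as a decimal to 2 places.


Word: "minimize"
Vowels (a,e,i,o,u): 4
Consonants: 4
Ratio = 4/4
= 1.00


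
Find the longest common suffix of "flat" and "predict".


Word 1: "flat"
Word 2: "predict"
Comparing from end:
  Pos -1: 't' == 't'
  Pos -2: 'a' != 'c' (stop)
LCS = "t" (length 1)


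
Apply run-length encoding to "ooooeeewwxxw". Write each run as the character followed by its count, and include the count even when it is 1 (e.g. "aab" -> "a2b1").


String: "ooooeeewwxxw"
Scanning for consecutive runs:
  'o' x 4
  'e' x 3
  'w' x 2
  'x' x 2
  'w' x 1
RLE = "o4e3w2x2w1"


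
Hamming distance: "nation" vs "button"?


Comparing character by character (same length = 6):
  Pos 0: 'n' vs 'b' !=
  Pos 1: 'a' vs 'u' !=
  Pos 2: 't' vs 't' =
  Pos 3: 'i' vs 't' !=
  Pos 4: 'o' vs 'o' =
  Pos 5: 'n' vs 'n' =
Hamming distance = 3


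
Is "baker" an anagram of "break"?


Word 1: "break" → sorted: abekr
Word 2: "baker" → sorted: abekr
Same letters? abekr == abekr
Anagram = Yes


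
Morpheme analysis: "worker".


Word: "worker"
Morphemes: work | -er
Each morpheme carries meaning
= 2 morphemes


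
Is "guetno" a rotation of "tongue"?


Word: "tongue", Candidate: "guetno"
Method: check if candidate is substring of word+word
"tonguetongue" contains "guetno"? No
Is rotation = No


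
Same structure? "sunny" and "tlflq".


Pattern of "sunny": [0, 1, 2, 2, 3]
Pattern of "tlflq": [0, 1, 2, 1, 3]
Patterns do not match
Same pattern = No


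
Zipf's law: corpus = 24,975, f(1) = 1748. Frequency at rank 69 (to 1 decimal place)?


Zipf's law: f(r) = f(1) / r
f(1) = 1748
f(69) = 1748 / 69
= 25.3 occurrences


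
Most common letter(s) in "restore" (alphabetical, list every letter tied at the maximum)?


Word: "restore"
Letter counts:
  'e': 2
  'o': 1
  'r': 2
  's': 1
  't': 1
Maximum count = 2
Most frequent = 'e', 'r' (2 times each)


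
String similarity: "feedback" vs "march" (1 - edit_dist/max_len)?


Word 1: "feedback" (length 8)
Word 2: "march" (length 5)
One optimal edit sequence:
  1. delete 'f'  (+1)
  2. delete 'e'  (+1)
  3. delete 'e'  (+1)
  4. substitute 'd' -> 'm'  (+1)
  5. substitute 'b' -> 'a'  (+1)
  6. substitute 'a' -> 'r'  (+1)
  7. keep 'c'
  8. substitute 'k' -> 'h'  (+1)
Edit distance = 7
Max length = max(8, 5) = 8
Similarity = 1 - 7/8
= 0.1250


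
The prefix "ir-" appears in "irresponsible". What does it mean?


Prefix: ir-
Example: irresponsible (ir- + responsible)
Meaning = not


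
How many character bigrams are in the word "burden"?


Word: "burden" (length 6)
Number of 2-grams = length - 2 + 1 = 6 - 2 + 1
= 5


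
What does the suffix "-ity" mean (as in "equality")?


Suffix: -ity
Example: equality (equal + -ity)
Meaning = quality of


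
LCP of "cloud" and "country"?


Word 1: "cloud"
Word 2: "country"
Comparing from start:
  Pos 0: 'c' == 'c'
  Pos 1: 'l' != 'o' (stop)
LCP = "c" (length 1)


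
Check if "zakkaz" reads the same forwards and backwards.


Word: "zakkaz"
Reversed: "zakkaz"
Forward == Backward? zakkaz == zakkaz
Palindrome = Yes


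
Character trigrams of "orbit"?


Word: "orbit" (length 5)
Number of trigrams = 5 - 3 + 1 = 3
  Position 0: "orb"
  Position 1: "rbi"
  Position 2: "bit"
Trigrams = "orb", "rbi", "bit"


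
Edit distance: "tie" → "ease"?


Word 1: "tie" (length 3)
Word 2: "ease" (length 4)
One optimal edit sequence (insert/delete/substitute each cost 1):
  1. insert 'e'  (+1)
  2. substitute 't' -> 'a'  (+1)
  3. substitute 'i' -> 's'  (+1)
  4. keep 'e'
Total edit operations: 3
Edit distance = 3


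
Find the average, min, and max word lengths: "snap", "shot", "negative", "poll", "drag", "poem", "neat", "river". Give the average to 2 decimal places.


Lengths: "snap"=4, "shot"=4, "negative"=8, "poll"=4, "drag"=4, "poem"=4, "neat"=4, "river"=5
Sum = 37, Count = 8
Average = 37/8 = 4.63
= avg=4.63, min=4, max=8


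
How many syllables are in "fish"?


Word: "fish"
Syllable breakdown: fish
Counting: 1 part
= 1 syllable


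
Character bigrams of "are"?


Word: "are" (length 3)
Number of bigrams = 3 - 2 + 1 = 2
  Position 0: "ar"
  Position 1: "re"
Bigrams = "ar", "re"


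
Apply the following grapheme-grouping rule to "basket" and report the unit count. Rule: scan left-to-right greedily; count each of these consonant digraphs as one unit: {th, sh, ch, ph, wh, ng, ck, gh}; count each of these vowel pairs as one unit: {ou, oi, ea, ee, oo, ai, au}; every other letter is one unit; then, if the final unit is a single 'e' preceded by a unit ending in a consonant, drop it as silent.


Word: "basket" (6 letters)
Left-to-right scan:
  (1) 'b' (letter)
  (2) 'a' (letter)
  (3) 's' (letter)
  (4) 'k' (letter)
  (5) 'e' (letter)
  (6) 't' (letter)
Units from scan: 6
Sound units = 6 units


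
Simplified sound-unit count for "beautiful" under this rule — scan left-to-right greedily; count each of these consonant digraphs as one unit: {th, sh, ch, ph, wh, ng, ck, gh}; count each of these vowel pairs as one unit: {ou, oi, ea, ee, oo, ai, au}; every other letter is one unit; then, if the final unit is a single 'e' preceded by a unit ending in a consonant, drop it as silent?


Word: "beautiful" (9 letters)
Left-to-right scan:
  (1) 'b' (letter)
  (2) 'ea' (vowel-pair)
  (3) 'u' (letter)
  (4) 't' (letter)
  (5) 'i' (letter)
  (6) 'f' (letter)
  (7) 'u' (letter)
  (8) 'l' (letter)
Units from scan: 8
Sound units = 8 units


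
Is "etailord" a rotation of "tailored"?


Word: "tailored", Candidate: "etailord"
Method: check if candidate is substring of word+word
"tailoredtailored" contains "etailord"? No
Is rotation = No


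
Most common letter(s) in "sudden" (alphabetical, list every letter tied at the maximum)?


Word: "sudden"
Letter counts:
  'd': 2
  'e': 1
  'n': 1
  's': 1
  'u': 1
Maximum count = 2
Most frequent = 'd' (2 times each)


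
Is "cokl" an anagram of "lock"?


Word 1: "lock" → sorted: cklo
Word 2: "cokl" → sorted: cklo
Same letters? cklo == cklo
Anagram = Yes


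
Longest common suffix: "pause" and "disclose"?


Word 1: "pause"
Word 2: "disclose"
Comparing from end:
  Pos -1: 'e' == 'e'
  Pos -2: 's' == 's'
  Pos -3: 'u' != 'o' (stop)
LCS = "se" (length 2)


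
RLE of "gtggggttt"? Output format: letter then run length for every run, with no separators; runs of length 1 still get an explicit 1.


String: "gtggggttt"
Scanning for consecutive runs:
  'g' x 1
  't' x 1
  'g' x 4
  't' x 3
RLE = "g1t1g4t3"


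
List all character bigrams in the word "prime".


Word: "prime" (length 5)
Number of bigrams = 5 - 2 + 1 = 4
  Position 0: "pr"
  Position 1: "ri"
  Position 2: "im"
  Position 3: "me"
Bigrams = "pr", "ri", "im", "me"


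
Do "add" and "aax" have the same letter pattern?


Pattern of "add": [0, 1, 1]
Pattern of "aax": [0, 0, 1]
Patterns do not match
Same pattern = No


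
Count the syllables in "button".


Word: "button"
Syllable breakdown: but | ton
Counting: 2 parts
= 2 syllables


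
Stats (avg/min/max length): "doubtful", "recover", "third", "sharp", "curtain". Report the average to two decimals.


Lengths: "doubtful"=8, "recover"=7, "third"=5, "sharp"=5, "curtain"=7
Sum = 32, Count = 5
Average = 32/5 = 6.40
= avg=6.40, min=5, max=8


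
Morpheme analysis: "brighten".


Word: "brighten"
Morphemes: bright / -en
Each morpheme carries meaning
= 2 morphemes


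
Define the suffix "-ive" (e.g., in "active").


Suffix: -ive
Example: active (act + -ive)
Meaning = tending to


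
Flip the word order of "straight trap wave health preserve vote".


Original: "straight trap wave health preserve vote"
Words (1..n): straight | trap | wave | health | preserve | vote
Reversed (n..1): vote | preserve | health | wave | trap | straight
Result = "vote preserve health wave trap straight"


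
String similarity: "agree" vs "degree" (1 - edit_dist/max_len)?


Word 1: "agree" (length 5)
Word 2: "degree" (length 6)
One optimal edit sequence:
  1. insert 'd'  (+1)
  2. substitute 'a' -> 'e'  (+1)
  3. keep 'g'
  4. keep 'r'
  5. keep 'e'
  6. keep 'e'
Edit distance = 2
Max length = max(5, 6) = 6
Similarity = 1 - 2/6
= 0.6667


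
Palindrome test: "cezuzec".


Word: "cezuzec"
Reversed: "cezuzec"
Forward == Backward? cezuzec == cezuzec
Palindrome = Yes


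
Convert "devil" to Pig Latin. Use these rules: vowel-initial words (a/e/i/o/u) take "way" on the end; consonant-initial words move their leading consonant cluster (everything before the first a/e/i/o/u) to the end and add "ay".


Word: "devil"
Starts with consonant(s) → move to end, add 'ay'
Consonant cluster: "d"
Pig Latin = "evilday"


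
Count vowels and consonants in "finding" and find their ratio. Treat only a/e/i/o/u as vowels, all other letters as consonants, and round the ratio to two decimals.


Word: "finding"
Vowels (a,e,i,o,u): 2
Consonants: 5
Ratio = 2/5
= 0.40


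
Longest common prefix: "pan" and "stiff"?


Word 1: "pan"
Word 2: "stiff"
Comparing from start:
  Pos 0: 'p' != 's' (stop)
LCP = "" (length 0)


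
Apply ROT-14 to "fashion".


Word: "fashion"
Shift: 14
Each letter → (letter + shift) mod 26:
  'f' (5) + 14 = 19 → 't'
  'a' (0) + 14 = 14 → 'o'
  's' (18) + 14 = 6 → 'g'
  'h' (7) + 14 = 21 → 'v'
  'i' (8) + 14 = 22 → 'w'
  'o' (14) + 14 = 2 → 'c'
  'n' (13) + 14 = 1 → 'b'
Result = "togvwcb"


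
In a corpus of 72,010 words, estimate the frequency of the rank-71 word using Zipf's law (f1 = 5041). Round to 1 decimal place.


Zipf's law: f(r) = f(1) / r
f(1) = 5041
f(71) = 5041 / 71
= 71.0 occurrences


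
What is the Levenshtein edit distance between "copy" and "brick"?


Word 1: "copy" (length 4)
Word 2: "brick" (length 5)
One optimal edit sequence (insert/delete/substitute each cost 1):
  1. insert 'b'  (+1)
  2. substitute 'c' -> 'r'  (+1)
  3. substitute 'o' -> 'i'  (+1)
  4. substitute 'p' -> 'c'  (+1)
  5. substitute 'y' -> 'k'  (+1)
Total edit operations: 5
Edit distance = 5


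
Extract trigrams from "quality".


Word: "quality" (length 7)
Number of trigrams = 7 - 3 + 1 = 5
  Position 0: "qua"
  Position 1: "ual"
  Position 2: "ali"
  Position 3: "lit"
  Position 4: "ity"
Trigrams = "qua", "ual", "ali", "lit", "ity"


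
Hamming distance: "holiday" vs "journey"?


Comparing character by character (same length = 7):
  Pos 0: 'h' vs 'j' !=
  Pos 1: 'o' vs 'o' =
  Pos 2: 'l' vs 'u' !=
  Pos 3: 'i' vs 'r' !=
  Pos 4: 'd' vs 'n' !=
  Pos 5: 'a' vs 'e' !=
  Pos 6: 'y' vs 'y' =
Hamming distance = 5


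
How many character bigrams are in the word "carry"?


Word: "carry" (length 5)
Number of 2-grams = length - 2 + 1 = 5 - 2 + 1
= 4


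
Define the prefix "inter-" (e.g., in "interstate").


Prefix: inter-
Example: interstate (inter- + state)
Meaning = between


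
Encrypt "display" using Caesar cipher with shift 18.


Word: "display"
Shift: 18
Each letter → (letter + shift) mod 26:
  'd' (3) + 18 = 21 → 'v'
  'i' (8) + 18 = 0 → 'a'
  's' (18) + 18 = 10 → 'k'
  'p' (15) + 18 = 7 → 'h'
  'l' (11) + 18 = 3 → 'd'
  'a' (0) + 18 = 18 → 's'
  'y' (24) + 18 = 16 → 'q'
Result = "vakhdsq"


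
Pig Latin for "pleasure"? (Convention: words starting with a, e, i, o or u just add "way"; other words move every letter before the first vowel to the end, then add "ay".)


Word: "pleasure"
Starts with consonant(s) → move to end, add 'ay'
Consonant cluster: "pl"
Pig Latin = "easureplay"


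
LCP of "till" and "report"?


Word 1: "till"
Word 2: "report"
Comparing from start:
  Pos 0: 't' != 'r' (stop)
LCP = "" (length 0)


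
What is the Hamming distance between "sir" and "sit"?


Comparing character by character (same length = 3):
  Pos 0: 's' vs 's' =
  Pos 1: 'i' vs 'i' =
  Pos 2: 'r' vs 't' !=
Hamming distance = 1


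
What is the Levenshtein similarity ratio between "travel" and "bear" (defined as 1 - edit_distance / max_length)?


Word 1: "travel" (length 6)
Word 2: "bear" (length 4)
One optimal edit sequence:
  1. substitute 't' -> 'b'  (+1)
  2. substitute 'r' -> 'e'  (+1)
  3. keep 'a'
  4. delete 'v'  (+1)
  5. delete 'e'  (+1)
  6. substitute 'l' -> 'r'  (+1)
Edit distance = 5
Max length = max(6, 4) = 6
Similarity = 1 - 5/6
= 0.1667


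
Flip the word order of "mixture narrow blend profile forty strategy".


Original: "mixture narrow blend profile forty strategy"
Words (1..n): mixture | narrow | blend | profile | forty | strategy
Reversed (n..1): strategy | forty | profile | blend | narrow | mixture
Result = "strategy forty profile blend narrow mixture"


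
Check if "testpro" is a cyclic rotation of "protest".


Word: "protest", Candidate: "testpro"
Method: check if candidate is substring of word+word
"protestprotest" contains "testpro"? Yes
Is rotation = Yes


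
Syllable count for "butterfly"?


Word: "butterfly"
Syllable breakdown: but · ter · fly
Counting: 3 parts
= 3 syllables


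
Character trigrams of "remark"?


Word: "remark" (length 6)
Number of trigrams = 6 - 3 + 1 = 4
  Position 0: "rem"
  Position 1: "ema"
  Position 2: "mar"
  Position 3: "ark"
Trigrams = "rem", "ema", "mar", "ark"


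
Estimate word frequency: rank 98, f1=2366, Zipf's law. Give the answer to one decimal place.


Zipf's law: f(r) = f(1) / r
f(1) = 2366
f(98) = 2366 / 98
= 24.1 occurrences


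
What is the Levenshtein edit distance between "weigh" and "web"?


Word 1: "weigh" (length 5)
Word 2: "web" (length 3)
One optimal edit sequence (insert/delete/substitute each cost 1):
  1. keep 'w'
  2. keep 'e'
  3. delete 'i'  (+1)
  4. delete 'g'  (+1)
  5. substitute 'h' -> 'b'  (+1)
Total edit operations: 3
Edit distance = 3


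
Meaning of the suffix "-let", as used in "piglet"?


Suffix: -let
As in: piglet -> pig + -let
Meaning = small


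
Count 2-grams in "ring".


Word: "ring" (length 4)
Number of 2-grams = length - 2 + 1 = 4 - 2 + 1
= 3


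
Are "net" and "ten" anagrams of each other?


Word 1: "net" → sorted: ent
Word 2: "ten" → sorted: ent
Same letters? ent == ent
Anagram = Yes


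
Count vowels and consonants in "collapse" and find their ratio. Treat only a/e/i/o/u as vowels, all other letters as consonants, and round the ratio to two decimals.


Word: "collapse"
Vowels (a,e,i,o,u): 3
Consonants: 5
Ratio = 3/5
= 0.60


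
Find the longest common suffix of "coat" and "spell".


Word 1: "coat"
Word 2: "spell"
Comparing from end:
  Pos -1: 't' != 'l' (stop)
LCS = "" (length 0)


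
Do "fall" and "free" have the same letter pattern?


Pattern of "fall": [0, 1, 2, 2]
Pattern of "free": [0, 1, 2, 2]
Patterns match
Same pattern = Yes


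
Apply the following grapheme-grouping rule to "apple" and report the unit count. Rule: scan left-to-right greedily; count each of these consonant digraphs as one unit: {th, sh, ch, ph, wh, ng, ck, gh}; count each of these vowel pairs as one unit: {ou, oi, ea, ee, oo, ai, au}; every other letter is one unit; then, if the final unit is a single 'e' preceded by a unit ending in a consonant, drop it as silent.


Word: "apple" (5 letters)
Left-to-right scan:
  (1) 'a' (letter)
  (2) 'p' (letter)
  (3) 'p' (letter)
  (4) 'l' (letter)
  (5) 'e' (letter)
Units from scan: 5
Final unit is 'e' after a consonant -> drop as silent (-1)
Sound units = 4 units


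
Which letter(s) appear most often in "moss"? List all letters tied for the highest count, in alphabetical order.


Word: "moss"
Letter counts:
  'm': 1
  'o': 1
  's': 2
Maximum count = 2
Most frequent = 's' (2 times each)


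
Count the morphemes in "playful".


Word: "playful"
Morphemes: play | -ful
Each morpheme carries meaning
= 2 morphemes


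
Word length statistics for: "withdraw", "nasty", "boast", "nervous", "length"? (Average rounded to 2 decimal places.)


Lengths: "withdraw"=8, "nasty"=5, "boast"=5, "nervous"=7, "length"=6
Sum = 31, Count = 5
Average = 31/5 = 6.20
= avg=6.20, min=5, max=8


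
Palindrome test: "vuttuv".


Word: "vuttuv"
Reversed: "vuttuv"
Forward == Backward? vuttuv == vuttuv
Palindrome = Yes


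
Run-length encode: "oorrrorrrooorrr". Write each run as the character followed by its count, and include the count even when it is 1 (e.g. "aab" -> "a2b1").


String: "oorrrorrrooorrr"
Scanning for consecutive runs:
  'o' x 2
  'r' x 3
  'o' x 1
  'r' x 3
  'o' x 3
  'r' x 3
RLE = "o2r3o1r3o3r3"


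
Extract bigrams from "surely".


Word: "surely" (length 6)
Number of bigrams = 6 - 2 + 1 = 5
  Position 0: "su"
  Position 1: "ur"
  Position 2: "re"
  Position 3: "el"
  Position 4: "ly"
Bigrams = "su", "ur", "re", "el", "ly"


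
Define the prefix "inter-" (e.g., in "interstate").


Prefix: inter-
Example: interstate = inter- + state
Meaning = between


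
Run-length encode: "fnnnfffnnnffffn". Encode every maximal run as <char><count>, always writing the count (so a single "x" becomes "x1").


String: "fnnnfffnnnffffn"
Scanning for consecutive runs:
  'f' x 1
  'n' x 3
  'f' x 3
  'n' x 3
  'f' x 4
  'n' x 1
RLE = "f1n3f3n3f4n1"


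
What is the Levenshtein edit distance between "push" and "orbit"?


Word 1: "push" (length 4)
Word 2: "orbit" (length 5)
One optimal edit sequence (insert/delete/substitute each cost 1):
  1. insert 'o'  (+1)
  2. substitute 'p' -> 'r'  (+1)
  3. substitute 'u' -> 'b'  (+1)
  4. substitute 's' -> 'i'  (+1)
  5. substitute 'h' -> 't'  (+1)
Total edit operations: 5
Edit distance = 5


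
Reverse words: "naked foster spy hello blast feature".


Original: "naked foster spy hello blast feature"
Words (1..n): naked | foster | spy | hello | blast | feature
Reversed (n..1): feature | blast | hello | spy | foster | naked
Result = "feature blast hello spy foster naked"


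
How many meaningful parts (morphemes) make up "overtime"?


Word: "overtime"
Morphemes: over- | time
Each morpheme carries meaning
= 2 morphemes


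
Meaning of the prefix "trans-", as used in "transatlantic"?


Prefix: trans-
As in: transatlantic -> trans- + atlantic
Meaning = across


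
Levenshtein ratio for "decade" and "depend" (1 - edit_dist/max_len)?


Word 1: "decade" (length 6)
Word 2: "depend" (length 6)
One optimal edit sequence:
  1. keep 'd'
  2. keep 'e'
  3. substitute 'c' -> 'p'  (+1)
  4. substitute 'a' -> 'e'  (+1)
  5. substitute 'd' -> 'n'  (+1)
  6. substitute 'e' -> 'd'  (+1)
Edit distance = 4
Max length = max(6, 6) = 6
Similarity = 1 - 4/6
= 0.3333


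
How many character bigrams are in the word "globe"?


Word: "globe" (length 5)
Number of 2-grams = length - 2 + 1 = 5 - 2 + 1
= 4


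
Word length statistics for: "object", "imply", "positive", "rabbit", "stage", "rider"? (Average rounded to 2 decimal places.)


Lengths: "object"=6, "imply"=5, "positive"=8, "rabbit"=6, "stage"=5, "rider"=5
Sum = 35, Count = 6
Average = 35/6 = 5.83
= avg=5.83, min=5, max=8


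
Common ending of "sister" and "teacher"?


Word 1: "sister"
Word 2: "teacher"
Comparing from end:
  Pos -1: 'r' == 'r'
  Pos -2: 'e' == 'e'
  Pos -3: 't' != 'h' (stop)
LCS = "er" (length 2)


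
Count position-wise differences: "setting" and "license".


Comparing character by character (same length = 7):
  Pos 0: 's' vs 'l' !=
  Pos 1: 'e' vs 'i' !=
  Pos 2: 't' vs 'c' !=
  Pos 3: 't' vs 'e' !=
  Pos 4: 'i' vs 'n' !=
  Pos 5: 'n' vs 's' !=
  Pos 6: 'g' vs 'e' !=
Hamming distance = 7


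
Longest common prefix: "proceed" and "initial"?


Word 1: "proceed"
Word 2: "initial"
Comparing from start:
  Pos 0: 'p' != 'i' (stop)
LCP = "" (length 0)


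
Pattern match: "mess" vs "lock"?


Pattern of "mess": [0, 1, 2, 2]
Pattern of "lock": [0, 1, 2, 3]
Patterns do not match
Same pattern = No


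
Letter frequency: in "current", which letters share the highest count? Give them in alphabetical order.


Word: "current"
Letter counts:
  'c': 1
  'e': 1
  'n': 1
  'r': 2
  't': 1
  'u': 1
Maximum count = 2
Most frequent = 'r' (2 times each)


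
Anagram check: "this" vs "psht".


Word 1: "this" → sorted: hist
Word 2: "psht" → sorted: hpst
Same letters? hist != hpst
Anagram = No


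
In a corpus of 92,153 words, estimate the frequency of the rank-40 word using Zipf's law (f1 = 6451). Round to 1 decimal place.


Zipf's law: f(r) = f(1) / r
f(1) = 6451
f(40) = 6451 / 40
= 161.3 occurrences


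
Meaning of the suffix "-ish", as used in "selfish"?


Suffix: -ish
Example: selfish (self + -ish)
Meaning = somewhat / having the qualities of


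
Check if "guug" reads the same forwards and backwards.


Word: "guug"
Reversed: "guug"
Forward == Backward? guug == guug
Palindrome = Yes


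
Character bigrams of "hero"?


Word: "hero" (length 4)
Number of bigrams = 4 - 2 + 1 = 3
  Position 0: "he"
  Position 1: "er"
  Position 2: "ro"
Bigrams = "he", "er", "ro"


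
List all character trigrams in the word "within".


Word: "within" (length 6)
Number of trigrams = 6 - 3 + 1 = 4
  Position 0: "wit"
  Position 1: "ith"
  Position 2: "thi"
  Position 3: "hin"
Trigrams = "wit", "ith", "thi", "hin"


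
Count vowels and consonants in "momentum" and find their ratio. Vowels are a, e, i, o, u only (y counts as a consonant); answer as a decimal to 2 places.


Word: "momentum"
Vowels (a,e,i,o,u): 3
Consonants: 5
Ratio = 3/5
= 0.60


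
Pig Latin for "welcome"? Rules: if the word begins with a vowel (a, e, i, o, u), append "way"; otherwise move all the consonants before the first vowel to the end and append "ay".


Word: "welcome"
Starts with consonant(s) → move to end, add 'ay'
Consonant cluster: "w"
Pig Latin = "elcomeway"


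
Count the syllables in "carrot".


Word: "carrot"
Syllable breakdown: car-rot
Counting: 2 parts
= 2 syllables


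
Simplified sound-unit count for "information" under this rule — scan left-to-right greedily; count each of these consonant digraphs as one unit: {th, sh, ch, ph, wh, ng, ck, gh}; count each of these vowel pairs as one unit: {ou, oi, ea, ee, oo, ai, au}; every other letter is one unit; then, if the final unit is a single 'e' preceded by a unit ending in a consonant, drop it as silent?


Word: "information" (11 letters)
Left-to-right scan:
  (1) 'i' (letter)
  (2) 'n' (letter)
  (3) 'f' (letter)
  (4) 'o' (letter)
  (5) 'r' (letter)
  (6) 'm' (letter)
  (7) 'a' (letter)
  (8) 't' (letter)
  (9) 'i' (letter)
  (10) 'o' (letter)
  (11) 'n' (letter)
Units from scan: 11
Sound units = 11 units


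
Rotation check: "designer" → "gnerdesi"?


Word: "designer", Candidate: "gnerdesi"
Method: check if candidate is substring of word+word
"designerdesigner" contains "gnerdesi"? Yes
Is rotation = Yes


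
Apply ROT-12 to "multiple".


Word: "multiple"
Shift: 12
Each letter → (letter + shift) mod 26:
  'm' (12) + 12 = 24 → 'y'
  'u' (20) + 12 = 6 → 'g'
  'l' (11) + 12 = 23 → 'x'
  't' (19) + 12 = 5 → 'f'
  'i' (8) + 12 = 20 → 'u'
  'p' (15) + 12 = 1 → 'b'
  'l' (11) + 12 = 23 → 'x'
  'e' (4) + 12 = 16 → 'q'
Result = "ygxfubxq"


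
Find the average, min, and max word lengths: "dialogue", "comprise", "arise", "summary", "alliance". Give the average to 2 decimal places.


Lengths: "dialogue"=8, "comprise"=8, "arise"=5, "summary"=7, "alliance"=8
Sum = 36, Count = 5
Average = 36/5 = 7.20
= avg=7.20, min=5, max=8


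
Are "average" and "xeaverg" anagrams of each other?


Word 1: "average" → sorted: aaeegrv
Word 2: "xeaverg" → sorted: aeegrvx
Same letters? aaeegrv != aeegrvx
Anagram = No


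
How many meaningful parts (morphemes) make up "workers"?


Word: "workers"
Morphemes: work + -er + -s
Each morpheme carries meaning
= 3 morphemes


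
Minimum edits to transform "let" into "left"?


Word 1: "let" (length 3)
Word 2: "left" (length 4)
One optimal edit sequence (insert/delete/substitute each cost 1):
  1. keep 'l'
  2. keep 'e'
  3. insert 'f'  (+1)
  4. keep 't'
Total edit operations: 1
Edit distance = 1


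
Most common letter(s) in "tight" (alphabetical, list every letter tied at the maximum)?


Word: "tight"
Letter counts:
  'g': 1
  'h': 1
  'i': 1
  't': 2
Maximum count = 2
Most frequent = 't' (2 times each)


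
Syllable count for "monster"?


Word: "monster"
Syllable breakdown: mon-ster
Counting: 2 parts
= 2 syllables


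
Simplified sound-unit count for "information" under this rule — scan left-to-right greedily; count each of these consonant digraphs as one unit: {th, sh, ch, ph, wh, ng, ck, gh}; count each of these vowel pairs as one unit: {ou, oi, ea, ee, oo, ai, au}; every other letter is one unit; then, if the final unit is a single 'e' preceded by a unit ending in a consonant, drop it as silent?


Word: "information" (11 letters)
Left-to-right scan:
  (1) 'i' (letter)
  (2) 'n' (letter)
  (3) 'f' (letter)
  (4) 'o' (letter)
  (5) 'r' (letter)
  (6) 'm' (letter)
  (7) 'a' (letter)
  (8) 't' (letter)
  (9) 'i' (letter)
  (10) 'o' (letter)
  (11) 'n' (letter)
Units from scan: 11
Sound units = 11 units


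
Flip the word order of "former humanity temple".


Original: "former humanity temple"
Words (1..n): former | humanity | temple
Reversed (n..1): temple | humanity | former
Result = "temple humanity former"


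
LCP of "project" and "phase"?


Word 1: "project"
Word 2: "phase"
Comparing from start:
  Pos 0: 'p' == 'p'
  Pos 1: 'r' != 'h' (stop)
LCP = "p" (length 1)


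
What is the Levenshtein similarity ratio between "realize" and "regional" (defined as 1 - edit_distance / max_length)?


Word 1: "realize" (length 7)
Word 2: "regional" (length 8)
One optimal edit sequence:
  1. keep 'r'
  2. keep 'e'
  3. insert 'g'  (+1)
  4. substitute 'a' -> 'i'  (+1)
  5. substitute 'l' -> 'o'  (+1)
  6. substitute 'i' -> 'n'  (+1)
  7. substitute 'z' -> 'a'  (+1)
  8. substitute 'e' -> 'l'  (+1)
Edit distance = 6
Max length = max(7, 8) = 8
Similarity = 1 - 6/8
= 0.2500


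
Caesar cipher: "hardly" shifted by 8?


Word: "hardly"
Shift: 8
Each letter → (letter + shift) mod 26:
  'h' (7) + 8 = 15 → 'p'
  'a' (0) + 8 = 8 → 'i'
  'r' (17) + 8 = 25 → 'z'
  'd' (3) + 8 = 11 → 'l'
  'l' (11) + 8 = 19 → 't'
  'y' (24) + 8 = 6 → 'g'
Result = "pizltg"


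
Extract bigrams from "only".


Word: "only" (length 4)
Number of bigrams = 4 - 2 + 1 = 3
  Position 0: "on"
  Position 1: "nl"
  Position 2: "ly"
Bigrams = "on", "nl", "ly"


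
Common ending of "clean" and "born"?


Word 1: "clean"
Word 2: "born"
Comparing from end:
  Pos -1: 'n' == 'n'
  Pos -2: 'a' != 'r' (stop)
LCS = "n" (length 1)


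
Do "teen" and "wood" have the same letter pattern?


Pattern of "teen": [0, 1, 1, 2]
Pattern of "wood": [0, 1, 1, 2]
Patterns match
Same pattern = Yes


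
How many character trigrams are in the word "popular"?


Word: "popular" (length 7)
Number of 3-grams = length - 3 + 1 = 7 - 3 + 1
= 5


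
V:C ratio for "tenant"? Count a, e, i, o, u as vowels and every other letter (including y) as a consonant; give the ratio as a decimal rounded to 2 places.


Word: "tenant"
Vowels (a,e,i,o,u): 2
Consonants: 4
Ratio = 2/4
= 0.50


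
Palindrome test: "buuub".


Word: "buuub"
Reversed: "buuub"
Forward == Backward? buuub == buuub
Palindrome = Yes


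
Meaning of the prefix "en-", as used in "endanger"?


Prefix: en-
Example: endanger (en- + danger)
Meaning = cause to / put into


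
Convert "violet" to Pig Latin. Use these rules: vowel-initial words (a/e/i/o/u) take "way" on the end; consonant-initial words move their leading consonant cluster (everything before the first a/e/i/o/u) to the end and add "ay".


Word: "violet"
Starts with consonant(s) → move to end, add 'ay'
Consonant cluster: "v"
Pig Latin = "ioletvay"


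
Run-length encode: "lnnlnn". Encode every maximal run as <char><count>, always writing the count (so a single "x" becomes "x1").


String: "lnnlnn"
Scanning for consecutive runs:
  'l' x 1
  'n' x 2
  'l' x 1
  'n' x 2
RLE = "l1n2l1n2"


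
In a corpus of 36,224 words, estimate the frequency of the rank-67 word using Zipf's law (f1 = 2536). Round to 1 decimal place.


Zipf's law: f(r) = f(1) / r
f(1) = 2536
f(67) = 2536 / 67
= 37.9 occurrences


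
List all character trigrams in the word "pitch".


Word: "pitch" (length 5)
Number of trigrams = 5 - 3 + 1 = 3
  Position 0: "pit"
  Position 1: "itc"
  Position 2: "tch"
Trigrams = "pit", "itc", "tch"


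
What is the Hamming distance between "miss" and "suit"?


Comparing character by character (same length = 4):
  Pos 0: 'm' vs 's' !=
  Pos 1: 'i' vs 'u' !=
  Pos 2: 's' vs 'i' !=
  Pos 3: 's' vs 't' !=
Hamming distance = 4
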